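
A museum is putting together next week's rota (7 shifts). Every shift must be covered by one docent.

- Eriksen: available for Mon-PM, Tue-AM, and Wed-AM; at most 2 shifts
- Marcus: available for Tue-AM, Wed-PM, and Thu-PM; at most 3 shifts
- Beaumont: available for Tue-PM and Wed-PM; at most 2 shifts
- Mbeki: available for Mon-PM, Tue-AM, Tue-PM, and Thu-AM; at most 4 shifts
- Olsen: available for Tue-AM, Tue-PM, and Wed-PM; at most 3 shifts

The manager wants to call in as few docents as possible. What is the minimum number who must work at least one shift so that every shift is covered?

7 slots to fill and no one can take more than 4, so at least ⌈7/4⌉ = 2 docents are needed.
Shifts {Tue-PM, Wed-AM, Thu-PM} need 3 slots, but among the docents available for them (Eriksen, Marcus, Beaumont, Mbeki, and Olsen) any 2 together supply at most 2. So 2 docents are not enough.
Eriksen, Marcus, and Mbeki alone can cover everything: Mon-PM→Eriksen, Tue-AM→Marcus, Tue-PM→Mbeki, Wed-AM→Eriksen, Wed-PM→Marcus, Thu-AM→Mbeki, Thu-PM→Marcus.

3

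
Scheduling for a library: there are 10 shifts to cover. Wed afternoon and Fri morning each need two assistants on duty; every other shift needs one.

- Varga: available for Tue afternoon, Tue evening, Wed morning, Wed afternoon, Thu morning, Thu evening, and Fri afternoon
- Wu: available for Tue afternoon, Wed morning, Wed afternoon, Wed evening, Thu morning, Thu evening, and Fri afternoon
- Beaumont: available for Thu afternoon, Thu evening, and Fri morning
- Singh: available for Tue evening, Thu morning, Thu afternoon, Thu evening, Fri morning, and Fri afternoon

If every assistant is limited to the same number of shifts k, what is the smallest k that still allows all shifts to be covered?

With 4 assistants and 12 worker-slots to fill, someone must work at least ⌈12/4⌉ = 3 shifts, so k ≥ 3.
k = 3 works: Tue afternoon→Varga, Tue evening→Varga, Wed morning→Wu, Wed afternoon→Varga+Wu, Wed evening→Wu, Thu morning→Singh, Thu afternoon→Beaumont, Thu evening→Beaumont, Fri morning→Beaumont+Singh, Fri afternoon→Singh.
Loads: Varga 3, Wu 3, Beaumont 3, Singh 3 — all ≤ 3.

3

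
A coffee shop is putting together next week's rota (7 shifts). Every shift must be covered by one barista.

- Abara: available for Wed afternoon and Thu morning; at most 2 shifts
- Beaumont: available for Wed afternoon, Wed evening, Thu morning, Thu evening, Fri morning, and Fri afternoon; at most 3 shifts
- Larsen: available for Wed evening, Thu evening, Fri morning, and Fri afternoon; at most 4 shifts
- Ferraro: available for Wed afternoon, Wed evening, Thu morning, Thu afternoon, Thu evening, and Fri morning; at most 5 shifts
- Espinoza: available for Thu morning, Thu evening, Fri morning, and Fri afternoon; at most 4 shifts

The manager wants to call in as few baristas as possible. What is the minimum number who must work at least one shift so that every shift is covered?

7 slots to fill and no one can take more than 5, so at least ⌈7/5⌉ = 2 baristas are needed.
Beaumont and Ferraro alone can cover everything: Wed afternoon→Beaumont, Wed evening→Beaumont, Thu morning→Ferraro, Thu afternoon→Ferraro, Thu evening→Ferraro, Fri morning→Ferraro, Fri afternoon→Beaumont.

2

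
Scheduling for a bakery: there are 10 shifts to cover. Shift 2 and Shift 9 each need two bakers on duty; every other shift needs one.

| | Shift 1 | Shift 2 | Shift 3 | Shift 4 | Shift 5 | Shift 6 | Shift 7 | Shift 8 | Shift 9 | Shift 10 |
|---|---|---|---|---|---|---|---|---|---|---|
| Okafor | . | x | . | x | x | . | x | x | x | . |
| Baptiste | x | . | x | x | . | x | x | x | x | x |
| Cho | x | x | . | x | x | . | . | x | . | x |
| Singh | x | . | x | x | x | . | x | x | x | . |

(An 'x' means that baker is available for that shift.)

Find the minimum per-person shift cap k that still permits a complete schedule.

With 4 bakers and 12 worker-slots to fill, someone must work at least ⌈12/4⌉ = 3 shifts, so k ≥ 3.
k = 3 works: Shift 1→Cho, Shift 2→Okafor+Cho, Shift 3→Baptiste, Shift 4→Cho, Shift 5→Okafor, Shift 6→Baptiste, Shift 7→Singh, Shift 8→Singh, Shift 9→Okafor+Singh, Shift 10→Baptiste.
Loads: Okafor 3, Baptiste 3, Cho 3, Singh 3 — all ≤ 3.

3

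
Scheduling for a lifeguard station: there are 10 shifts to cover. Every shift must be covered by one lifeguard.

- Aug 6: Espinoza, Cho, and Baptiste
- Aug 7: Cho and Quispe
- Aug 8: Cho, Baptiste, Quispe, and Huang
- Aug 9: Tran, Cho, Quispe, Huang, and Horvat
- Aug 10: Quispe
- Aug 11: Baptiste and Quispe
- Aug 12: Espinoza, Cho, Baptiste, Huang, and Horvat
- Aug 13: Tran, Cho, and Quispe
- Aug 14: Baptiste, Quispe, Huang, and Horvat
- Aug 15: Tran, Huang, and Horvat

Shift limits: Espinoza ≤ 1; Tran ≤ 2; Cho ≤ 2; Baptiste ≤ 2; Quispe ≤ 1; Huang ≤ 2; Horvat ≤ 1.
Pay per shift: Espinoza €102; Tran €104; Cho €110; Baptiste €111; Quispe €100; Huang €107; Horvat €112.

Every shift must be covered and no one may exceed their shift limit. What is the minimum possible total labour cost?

Aug 10 can only be covered by Quispe, so that assignment is forced.
Picking the cheapest available lifeguard for each shift independently would cost €1008, but that ignores the shift limits.
An optimal schedule: Aug 6→Espinoza, Aug 7→Cho, Aug 8→Cho, Aug 9→Huang, Aug 10→Quispe, Aug 11→Baptiste, Aug 12→Huang, Aug 13→Tran, Aug 14→Baptiste, Aug 15→Tran.
Total: 102 + 110 + 110 + 107 + 100 + 111 + 107 + 104 + 111 + 104 = €1066.

€1066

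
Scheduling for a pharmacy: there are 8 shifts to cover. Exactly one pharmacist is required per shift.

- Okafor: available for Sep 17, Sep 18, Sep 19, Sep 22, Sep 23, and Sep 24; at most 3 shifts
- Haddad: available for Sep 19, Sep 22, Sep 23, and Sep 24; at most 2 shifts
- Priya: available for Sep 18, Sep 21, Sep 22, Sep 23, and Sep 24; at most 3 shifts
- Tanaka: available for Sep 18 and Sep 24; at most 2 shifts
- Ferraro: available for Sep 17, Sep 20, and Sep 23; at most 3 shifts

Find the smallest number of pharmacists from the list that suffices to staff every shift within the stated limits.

3

8 slots to fill and no one can take more than 3, so at least ⌈8/3⌉ = 3 pharmacists are needed.
Okafor, Priya, and Ferraro alone can cover everything: Sep 17→Okafor, Sep 18→Okafor, Sep 19→Okafor, Sep 20→Ferraro, Sep 21→Priya, Sep 22→Priya, Sep 23→Ferraro, Sep 24→Priya.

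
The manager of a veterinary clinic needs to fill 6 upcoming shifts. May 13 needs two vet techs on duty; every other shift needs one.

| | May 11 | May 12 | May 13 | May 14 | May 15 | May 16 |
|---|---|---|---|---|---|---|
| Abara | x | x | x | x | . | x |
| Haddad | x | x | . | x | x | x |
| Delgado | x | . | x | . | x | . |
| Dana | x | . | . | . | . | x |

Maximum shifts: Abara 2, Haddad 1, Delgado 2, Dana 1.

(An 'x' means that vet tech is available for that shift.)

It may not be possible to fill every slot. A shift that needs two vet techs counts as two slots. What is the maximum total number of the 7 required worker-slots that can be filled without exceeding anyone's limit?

Total capacity across all vet techs is 2+1+2+1 = 6, and 7 slots are needed, so at most 6 can be filled.
An assignment achieving 6: May 12→Abara, May 13→Abara+Delgado, May 14→Haddad, May 15→Delgado, May 16→Dana.
Loads: Abara 2/2, Haddad 1/1, Delgado 2/2, Dana 1/1.

6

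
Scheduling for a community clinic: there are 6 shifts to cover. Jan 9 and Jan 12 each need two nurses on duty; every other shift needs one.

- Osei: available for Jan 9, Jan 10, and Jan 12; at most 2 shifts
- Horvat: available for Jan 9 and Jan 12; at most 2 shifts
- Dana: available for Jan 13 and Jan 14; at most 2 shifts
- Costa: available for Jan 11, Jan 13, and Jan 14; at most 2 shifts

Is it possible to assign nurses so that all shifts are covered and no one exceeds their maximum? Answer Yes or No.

No

Total capacity is 8 and 8 slots are needed, so capacity alone doesn't rule it out.
Shifts {Jan 9, Jan 10, Jan 12} need 5 worker-slots in total, but the nurses available for any of those shifts (Osei and Horvat) can supply at most 4 among them. So no valid schedule exists.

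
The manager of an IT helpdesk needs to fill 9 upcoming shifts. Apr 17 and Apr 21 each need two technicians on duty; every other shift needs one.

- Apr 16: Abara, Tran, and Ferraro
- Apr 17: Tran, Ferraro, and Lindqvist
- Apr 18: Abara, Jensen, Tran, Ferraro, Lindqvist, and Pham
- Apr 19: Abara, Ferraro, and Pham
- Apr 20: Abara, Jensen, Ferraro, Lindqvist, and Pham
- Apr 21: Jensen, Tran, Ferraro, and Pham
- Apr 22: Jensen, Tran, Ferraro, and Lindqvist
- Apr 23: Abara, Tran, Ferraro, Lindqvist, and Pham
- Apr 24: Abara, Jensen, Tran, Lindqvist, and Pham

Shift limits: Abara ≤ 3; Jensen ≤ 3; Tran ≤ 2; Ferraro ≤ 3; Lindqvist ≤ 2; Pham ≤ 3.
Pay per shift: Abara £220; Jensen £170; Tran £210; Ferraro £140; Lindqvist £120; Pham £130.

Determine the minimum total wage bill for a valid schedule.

£1560

Picking the cheapest available technician for each shift independently would cost £1400, but that ignores the shift limits.
An optimal schedule: Apr 16→Ferraro, Apr 17→Lindqvist+Ferraro, Apr 18→Jensen, Apr 19→Pham, Apr 20→Pham, Apr 21→Ferraro+Jensen, Apr 22→Lindqvist, Apr 23→Pham, Apr 24→Jensen.
Total: 140 + 120 + 140 + 170 + 130 + 130 + 140 + 170 + 120 + 130 + 170 = £1560.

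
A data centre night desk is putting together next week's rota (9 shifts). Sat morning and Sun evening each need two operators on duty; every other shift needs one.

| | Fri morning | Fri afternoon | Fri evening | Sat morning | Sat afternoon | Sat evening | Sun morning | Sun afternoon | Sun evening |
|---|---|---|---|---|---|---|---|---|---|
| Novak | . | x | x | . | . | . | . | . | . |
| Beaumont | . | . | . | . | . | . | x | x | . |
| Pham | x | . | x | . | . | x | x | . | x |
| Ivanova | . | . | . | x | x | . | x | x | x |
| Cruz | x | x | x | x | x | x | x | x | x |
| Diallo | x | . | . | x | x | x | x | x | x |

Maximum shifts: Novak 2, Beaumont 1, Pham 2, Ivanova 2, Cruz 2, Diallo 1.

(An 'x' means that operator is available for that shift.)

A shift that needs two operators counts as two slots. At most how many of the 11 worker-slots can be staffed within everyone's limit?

10

Total capacity across all operators is 2+1+2+2+2+1 = 10, and 11 slots are needed, so at most 10 can be filled.
An assignment achieving 10: Fri morning→Pham, Fri afternoon→Novak, Fri evening→Novak, Sat morning→Ivanova+Cruz, Sat afternoon→Ivanova, Sat evening→Pham, Sun afternoon→Beaumont, Sun evening→Cruz+Diallo.
Loads: Novak 2/2, Beaumont 1/1, Pham 2/2, Ivanova 2/2, Cruz 2/2, Diallo 1/1.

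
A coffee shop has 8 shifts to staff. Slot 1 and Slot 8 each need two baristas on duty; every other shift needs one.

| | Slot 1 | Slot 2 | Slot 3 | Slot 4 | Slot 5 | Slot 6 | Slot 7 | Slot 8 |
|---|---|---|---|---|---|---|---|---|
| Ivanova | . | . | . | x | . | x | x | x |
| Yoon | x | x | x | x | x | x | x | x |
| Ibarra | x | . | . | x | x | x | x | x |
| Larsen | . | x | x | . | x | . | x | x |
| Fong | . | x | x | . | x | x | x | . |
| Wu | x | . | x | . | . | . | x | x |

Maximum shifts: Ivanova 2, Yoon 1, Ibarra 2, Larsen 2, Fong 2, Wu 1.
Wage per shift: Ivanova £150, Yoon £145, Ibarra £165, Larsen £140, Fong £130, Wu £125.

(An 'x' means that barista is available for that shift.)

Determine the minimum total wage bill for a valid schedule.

£1440

Picking the cheapest available barista for each shift independently would cost £1320, but that ignores the shift limits.
An optimal schedule: Slot 1→Yoon+Ibarra, Slot 2→Larsen, Slot 3→Larsen, Slot 4→Ivanova, Slot 5→Ibarra, Slot 6→Fong, Slot 7→Fong, Slot 8→Ivanova+Wu.
Total: 145 + 165 + 140 + 140 + 150 + 165 + 130 + 130 + 150 + 125 = £1440.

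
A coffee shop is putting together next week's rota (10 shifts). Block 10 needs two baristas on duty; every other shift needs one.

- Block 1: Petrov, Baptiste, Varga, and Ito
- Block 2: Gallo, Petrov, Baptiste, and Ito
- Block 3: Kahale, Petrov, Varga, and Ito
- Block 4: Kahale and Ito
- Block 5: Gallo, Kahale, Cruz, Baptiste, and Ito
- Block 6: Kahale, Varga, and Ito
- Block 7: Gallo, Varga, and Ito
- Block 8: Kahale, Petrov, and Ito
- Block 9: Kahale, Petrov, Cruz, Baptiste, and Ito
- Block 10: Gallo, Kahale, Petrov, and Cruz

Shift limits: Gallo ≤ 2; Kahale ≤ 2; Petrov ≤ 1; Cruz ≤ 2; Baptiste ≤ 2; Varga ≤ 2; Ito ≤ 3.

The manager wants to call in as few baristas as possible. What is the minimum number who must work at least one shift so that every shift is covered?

11 slots to fill and no one can take more than 3, so at least ⌈11/3⌉ = 4 baristas are needed.
Any 4 baristas together have capacity at most 3+2+2+2 = 9 < 11 slots, so 4 can never suffice.
Gallo, Kahale, Cruz, Baptiste, and Ito alone can cover everything: Block 1→Baptiste, Block 2→Baptiste, Block 3→Kahale, Block 4→Kahale, Block 5→Ito, Block 6→Ito, Block 7→Gallo, Block 8→Ito, Block 9→Cruz, Block 10→Gallo+Cruz.

5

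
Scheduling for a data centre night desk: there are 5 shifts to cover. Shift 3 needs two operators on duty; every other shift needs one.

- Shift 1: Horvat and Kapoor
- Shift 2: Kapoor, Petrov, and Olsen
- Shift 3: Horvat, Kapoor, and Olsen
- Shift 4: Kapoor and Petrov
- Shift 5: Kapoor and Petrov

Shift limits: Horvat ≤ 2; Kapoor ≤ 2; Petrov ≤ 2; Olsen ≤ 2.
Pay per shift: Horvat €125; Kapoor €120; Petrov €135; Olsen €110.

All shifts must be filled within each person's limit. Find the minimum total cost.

Picking the cheapest available operator for each shift independently would cost €700, but that ignores the shift limits.
An optimal schedule: Shift 1→Horvat, Shift 2→Olsen, Shift 3→Olsen+Horvat, Shift 4→Kapoor, Shift 5→Kapoor.
Total: 125 + 110 + 110 + 125 + 120 + 120 = €710.

€710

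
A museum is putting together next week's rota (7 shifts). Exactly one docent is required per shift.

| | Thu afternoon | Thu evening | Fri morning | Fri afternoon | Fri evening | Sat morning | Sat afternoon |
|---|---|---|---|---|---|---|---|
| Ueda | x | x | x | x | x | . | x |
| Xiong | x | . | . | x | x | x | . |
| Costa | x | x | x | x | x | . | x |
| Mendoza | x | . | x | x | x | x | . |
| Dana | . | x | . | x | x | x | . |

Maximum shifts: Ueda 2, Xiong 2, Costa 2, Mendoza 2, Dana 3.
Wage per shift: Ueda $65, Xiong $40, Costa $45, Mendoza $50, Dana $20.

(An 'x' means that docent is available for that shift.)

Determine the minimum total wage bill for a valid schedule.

$230

Picking the cheapest available docent for each shift independently would cost $210, but that ignores the shift limits.
An optimal schedule: Thu afternoon→Xiong, Thu evening→Dana, Fri morning→Costa, Fri afternoon→Dana, Fri evening→Xiong, Sat morning→Dana, Sat afternoon→Costa.
Total: 40 + 20 + 45 + 20 + 40 + 20 + 45 = $230.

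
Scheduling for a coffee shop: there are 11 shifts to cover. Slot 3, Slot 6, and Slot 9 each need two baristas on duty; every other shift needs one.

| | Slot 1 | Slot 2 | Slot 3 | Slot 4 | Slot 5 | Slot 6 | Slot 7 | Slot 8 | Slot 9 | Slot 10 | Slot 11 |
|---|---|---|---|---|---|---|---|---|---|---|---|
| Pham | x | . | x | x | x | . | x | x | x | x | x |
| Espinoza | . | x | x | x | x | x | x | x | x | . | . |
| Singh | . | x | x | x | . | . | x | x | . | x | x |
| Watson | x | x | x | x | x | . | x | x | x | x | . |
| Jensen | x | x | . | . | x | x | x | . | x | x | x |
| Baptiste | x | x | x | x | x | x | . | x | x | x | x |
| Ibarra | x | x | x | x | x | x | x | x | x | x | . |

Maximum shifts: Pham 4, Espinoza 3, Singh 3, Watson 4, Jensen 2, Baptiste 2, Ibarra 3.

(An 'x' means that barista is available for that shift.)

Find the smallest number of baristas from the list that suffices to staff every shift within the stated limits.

4

14 slots to fill and no one can take more than 4, so at least ⌈14/4⌉ = 4 baristas are needed.
Pham, Espinoza, Watson, and Ibarra alone can cover everything: Slot 1→Pham, Slot 2→Espinoza, Slot 3→Watson+Ibarra, Slot 4→Pham, Slot 5→Espinoza, Slot 6→Espinoza+Ibarra, Slot 7→Watson, Slot 8→Watson, Slot 9→Watson+Ibarra, Slot 10→Pham, Slot 11→Pham.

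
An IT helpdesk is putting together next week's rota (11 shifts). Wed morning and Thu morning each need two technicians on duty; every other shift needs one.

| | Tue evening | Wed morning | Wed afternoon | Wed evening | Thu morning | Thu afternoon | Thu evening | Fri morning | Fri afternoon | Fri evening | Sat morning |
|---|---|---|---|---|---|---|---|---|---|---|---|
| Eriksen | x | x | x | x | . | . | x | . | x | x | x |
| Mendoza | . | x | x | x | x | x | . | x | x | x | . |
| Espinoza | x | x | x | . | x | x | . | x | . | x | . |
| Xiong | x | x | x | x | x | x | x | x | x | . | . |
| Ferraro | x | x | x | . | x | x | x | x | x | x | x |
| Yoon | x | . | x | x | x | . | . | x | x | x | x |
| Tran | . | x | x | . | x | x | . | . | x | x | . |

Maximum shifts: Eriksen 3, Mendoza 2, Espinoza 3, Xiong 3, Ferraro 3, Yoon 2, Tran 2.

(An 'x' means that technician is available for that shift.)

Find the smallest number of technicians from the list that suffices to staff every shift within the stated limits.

13 slots to fill and no one can take more than 3, so at least ⌈13/3⌉ = 5 technicians are needed.
Eriksen, Mendoza, Espinoza, Xiong, and Ferraro alone can cover everything: Tue evening→Espinoza, Wed morning→Xiong+Ferraro, Wed afternoon→Espinoza, Wed evening→Eriksen, Thu morning→Xiong+Ferraro, Thu afternoon→Mendoza, Thu evening→Eriksen, Fri morning→Mendoza, Fri afternoon→Xiong, Fri evening→Espinoza, Sat morning→Eriksen.

5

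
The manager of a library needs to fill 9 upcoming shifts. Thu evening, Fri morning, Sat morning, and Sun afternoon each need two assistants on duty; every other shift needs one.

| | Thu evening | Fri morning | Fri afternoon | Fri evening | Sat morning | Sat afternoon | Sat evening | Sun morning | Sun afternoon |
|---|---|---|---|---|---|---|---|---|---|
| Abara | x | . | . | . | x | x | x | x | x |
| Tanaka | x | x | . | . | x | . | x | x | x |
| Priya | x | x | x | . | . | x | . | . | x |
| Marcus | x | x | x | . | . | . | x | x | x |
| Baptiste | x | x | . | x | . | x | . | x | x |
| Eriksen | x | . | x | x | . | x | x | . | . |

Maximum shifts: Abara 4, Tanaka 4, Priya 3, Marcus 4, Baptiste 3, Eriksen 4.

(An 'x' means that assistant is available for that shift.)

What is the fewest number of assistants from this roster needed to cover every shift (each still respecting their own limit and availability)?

4

13 slots to fill and no one can take more than 4, so at least ⌈13/4⌉ = 4 assistants are needed.
Abara, Tanaka, Priya, and Baptiste alone can cover everything: Thu evening→Tanaka+Priya, Fri morning→Tanaka+Priya, Fri afternoon→Priya, Fri evening→Baptiste, Sat morning→Abara+Tanaka, Sat afternoon→Abara, Sat evening→Abara, Sun morning→Abara, Sun afternoon→Tanaka+Baptiste.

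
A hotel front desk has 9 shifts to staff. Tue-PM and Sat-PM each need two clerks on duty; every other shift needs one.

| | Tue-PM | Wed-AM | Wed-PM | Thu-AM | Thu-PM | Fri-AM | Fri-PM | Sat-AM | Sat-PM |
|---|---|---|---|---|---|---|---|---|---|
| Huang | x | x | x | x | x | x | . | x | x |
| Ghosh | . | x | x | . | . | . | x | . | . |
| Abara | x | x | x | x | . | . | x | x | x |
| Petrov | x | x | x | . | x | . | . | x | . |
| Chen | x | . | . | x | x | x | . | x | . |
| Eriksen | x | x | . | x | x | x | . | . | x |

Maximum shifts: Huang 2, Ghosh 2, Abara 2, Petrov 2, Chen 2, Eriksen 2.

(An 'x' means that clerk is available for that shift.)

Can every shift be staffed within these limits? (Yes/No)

Yes

One valid schedule: Tue-PM→Chen+Eriksen, Wed-AM→Eriksen, Wed-PM→Ghosh, Thu-AM→Abara, Thu-PM→Petrov, Fri-AM→Huang, Fri-PM→Ghosh, Sat-AM→Petrov, Sat-PM→Huang+Abara.
Loads: Huang 2/2, Ghosh 2/2, Abara 2/2, Petrov 2/2, Chen 1/2, Eriksen 2/2 — all within limits.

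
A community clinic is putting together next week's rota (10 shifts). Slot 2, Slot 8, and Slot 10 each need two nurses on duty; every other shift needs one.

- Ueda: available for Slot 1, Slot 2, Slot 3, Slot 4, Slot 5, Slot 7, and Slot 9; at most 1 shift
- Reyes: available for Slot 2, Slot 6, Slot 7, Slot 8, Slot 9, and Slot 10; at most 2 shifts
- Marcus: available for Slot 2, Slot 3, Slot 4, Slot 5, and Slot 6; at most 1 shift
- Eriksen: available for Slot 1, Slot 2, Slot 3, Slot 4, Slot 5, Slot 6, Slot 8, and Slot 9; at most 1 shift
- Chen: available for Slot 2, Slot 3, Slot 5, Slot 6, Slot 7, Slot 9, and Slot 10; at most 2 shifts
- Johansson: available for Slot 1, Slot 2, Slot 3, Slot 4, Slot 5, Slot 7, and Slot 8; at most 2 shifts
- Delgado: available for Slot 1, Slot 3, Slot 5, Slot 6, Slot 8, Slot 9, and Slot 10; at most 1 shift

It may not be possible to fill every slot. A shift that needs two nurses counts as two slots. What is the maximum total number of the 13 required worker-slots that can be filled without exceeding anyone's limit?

10

Total capacity across all nurses is 1+2+1+1+2+2+1 = 10, and 13 slots are needed, so at most 10 can be filled.
An assignment achieving 10: Slot 1→Ueda, Slot 2→Johansson, Slot 4→Marcus, Slot 6→Chen, Slot 7→Reyes, Slot 8→Eriksen+Johansson, Slot 9→Delgado, Slot 10→Reyes+Chen.
Loads: Ueda 1/1, Reyes 2/2, Marcus 1/1, Eriksen 1/1, Chen 2/2, Johansson 2/2, Delgado 1/1.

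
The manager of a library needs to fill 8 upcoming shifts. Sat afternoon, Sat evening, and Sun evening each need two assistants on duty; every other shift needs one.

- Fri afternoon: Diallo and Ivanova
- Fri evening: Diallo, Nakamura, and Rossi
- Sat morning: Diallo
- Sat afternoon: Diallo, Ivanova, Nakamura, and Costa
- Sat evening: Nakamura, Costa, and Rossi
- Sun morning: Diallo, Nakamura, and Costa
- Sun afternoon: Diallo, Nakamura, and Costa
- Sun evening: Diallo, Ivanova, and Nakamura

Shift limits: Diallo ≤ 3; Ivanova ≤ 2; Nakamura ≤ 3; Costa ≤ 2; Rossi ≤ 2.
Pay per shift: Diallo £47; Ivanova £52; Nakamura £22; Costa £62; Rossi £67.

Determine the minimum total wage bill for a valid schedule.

£502

Sat morning can only be covered by Diallo, so that assignment is forced.
Picking the cheapest available assistant for each shift independently would cost £382, but that ignores the shift limits.
An optimal schedule: Fri afternoon→Diallo, Fri evening→Diallo, Sat morning→Diallo, Sat afternoon→Ivanova+Costa, Sat evening→Nakamura+Rossi, Sun morning→Nakamura, Sun afternoon→Costa, Sun evening→Ivanova+Nakamura.
Total: 47 + 47 + 47 + 52 + 62 + 22 + 67 + 22 + 62 + 52 + 22 = £502.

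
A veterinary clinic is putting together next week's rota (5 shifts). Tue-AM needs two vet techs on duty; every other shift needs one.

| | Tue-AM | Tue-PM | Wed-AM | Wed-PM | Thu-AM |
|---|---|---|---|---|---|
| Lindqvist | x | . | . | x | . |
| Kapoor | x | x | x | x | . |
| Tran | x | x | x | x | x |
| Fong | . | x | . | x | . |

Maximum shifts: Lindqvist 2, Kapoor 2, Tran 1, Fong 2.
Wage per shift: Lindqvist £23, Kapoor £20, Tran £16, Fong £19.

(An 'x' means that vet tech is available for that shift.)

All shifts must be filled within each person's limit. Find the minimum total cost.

Thu-AM can only be covered by Tran, so that assignment is forced.
Picking the cheapest available vet tech for each shift independently would cost £100, but that ignores the shift limits.
An optimal schedule: Tue-AM→Kapoor+Lindqvist, Tue-PM→Fong, Wed-AM→Kapoor, Wed-PM→Fong, Thu-AM→Tran.
Total: 20 + 23 + 19 + 20 + 19 + 16 = £117.

£117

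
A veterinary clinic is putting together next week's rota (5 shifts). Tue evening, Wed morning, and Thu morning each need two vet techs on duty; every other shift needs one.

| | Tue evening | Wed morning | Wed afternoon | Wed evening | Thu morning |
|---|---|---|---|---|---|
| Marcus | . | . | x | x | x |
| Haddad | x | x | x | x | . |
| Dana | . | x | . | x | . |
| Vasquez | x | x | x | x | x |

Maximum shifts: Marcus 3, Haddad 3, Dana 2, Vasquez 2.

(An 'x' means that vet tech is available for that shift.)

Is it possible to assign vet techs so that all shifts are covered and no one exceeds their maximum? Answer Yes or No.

Yes

Tue evening can only be covered by Haddad and Vasquez, so that assignment is forced.
Thu morning can only be covered by Marcus and Vasquez, so that assignment is forced.
One valid schedule: Tue evening→Haddad+Vasquez, Wed morning→Haddad+Dana, Wed afternoon→Marcus, Wed evening→Marcus, Thu morning→Marcus+Vasquez.
Loads: Marcus 3/3, Haddad 2/3, Dana 1/2, Vasquez 2/2 — all within limits.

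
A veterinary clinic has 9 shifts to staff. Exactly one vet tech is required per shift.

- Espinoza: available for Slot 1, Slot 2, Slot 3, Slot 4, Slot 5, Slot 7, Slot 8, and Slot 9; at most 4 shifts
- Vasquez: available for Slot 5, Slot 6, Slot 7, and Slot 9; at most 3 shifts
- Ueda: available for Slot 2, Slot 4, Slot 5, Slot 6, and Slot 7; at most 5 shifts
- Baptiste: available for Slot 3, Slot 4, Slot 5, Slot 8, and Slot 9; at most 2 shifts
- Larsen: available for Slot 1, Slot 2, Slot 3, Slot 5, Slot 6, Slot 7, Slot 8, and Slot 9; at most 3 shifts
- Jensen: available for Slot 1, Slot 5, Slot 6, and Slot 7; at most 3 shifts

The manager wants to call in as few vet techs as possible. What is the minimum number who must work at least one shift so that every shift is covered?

2

9 slots to fill and no one can take more than 5, so at least ⌈9/5⌉ = 2 vet techs are needed.
Espinoza and Ueda alone can cover everything: Slot 1→Espinoza, Slot 2→Ueda, Slot 3→Espinoza, Slot 4→Ueda, Slot 5→Ueda, Slot 6→Ueda, Slot 7→Ueda, Slot 8→Espinoza, Slot 9→Espinoza.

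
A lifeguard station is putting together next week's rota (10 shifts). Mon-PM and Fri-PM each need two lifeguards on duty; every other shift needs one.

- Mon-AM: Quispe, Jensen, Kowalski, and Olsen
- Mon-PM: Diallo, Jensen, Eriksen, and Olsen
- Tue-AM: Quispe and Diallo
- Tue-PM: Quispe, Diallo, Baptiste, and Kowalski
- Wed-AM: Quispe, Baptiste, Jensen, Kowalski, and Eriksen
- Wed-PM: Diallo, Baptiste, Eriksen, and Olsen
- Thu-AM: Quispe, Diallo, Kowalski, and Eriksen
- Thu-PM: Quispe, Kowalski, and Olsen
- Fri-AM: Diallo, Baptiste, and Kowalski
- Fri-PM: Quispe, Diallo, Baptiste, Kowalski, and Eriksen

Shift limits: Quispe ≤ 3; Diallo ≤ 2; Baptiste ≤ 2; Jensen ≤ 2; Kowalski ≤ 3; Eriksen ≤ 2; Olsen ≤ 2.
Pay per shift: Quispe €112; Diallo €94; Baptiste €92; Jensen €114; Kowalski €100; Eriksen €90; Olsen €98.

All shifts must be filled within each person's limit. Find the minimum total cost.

€1160

Picking the cheapest available lifeguard for each shift independently would cost €1110, but that ignores the shift limits.
An optimal schedule: Mon-AM→Olsen, Mon-PM→Eriksen+Diallo, Tue-AM→Diallo, Tue-PM→Baptiste, Wed-AM→Kowalski, Wed-PM→Eriksen, Thu-AM→Kowalski, Thu-PM→Olsen, Fri-AM→Baptiste, Fri-PM→Kowalski+Quispe.
Total: 98 + 90 + 94 + 94 + 92 + 100 + 90 + 100 + 98 + 92 + 100 + 112 = €1160.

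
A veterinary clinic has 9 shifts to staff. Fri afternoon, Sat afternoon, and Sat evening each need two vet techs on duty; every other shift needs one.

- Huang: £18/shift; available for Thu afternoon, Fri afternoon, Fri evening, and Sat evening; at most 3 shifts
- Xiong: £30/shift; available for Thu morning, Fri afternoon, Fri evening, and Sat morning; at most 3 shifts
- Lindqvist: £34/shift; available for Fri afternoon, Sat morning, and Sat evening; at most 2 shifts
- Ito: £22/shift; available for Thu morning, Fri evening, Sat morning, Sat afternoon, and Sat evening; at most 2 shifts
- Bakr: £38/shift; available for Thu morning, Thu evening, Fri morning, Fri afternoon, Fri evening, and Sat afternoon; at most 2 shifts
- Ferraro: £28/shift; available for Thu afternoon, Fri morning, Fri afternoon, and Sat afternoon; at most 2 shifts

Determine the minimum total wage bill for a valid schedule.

Thu evening can only be covered by Bakr, so that assignment is forced.
Picking the cheapest available vet tech for each shift independently would cost £282, but that ignores the shift limits.
An optimal schedule: Thu morning→Ito, Thu afternoon→Huang, Thu evening→Bakr, Fri morning→Ferraro, Fri afternoon→Huang+Xiong, Fri evening→Xiong, Sat morning→Xiong, Sat afternoon→Ito+Ferraro, Sat evening→Huang+Lindqvist.
Total: 22 + 18 + 38 + 28 + 18 + 30 + 30 + 30 + 22 + 28 + 18 + 34 = £316.

£316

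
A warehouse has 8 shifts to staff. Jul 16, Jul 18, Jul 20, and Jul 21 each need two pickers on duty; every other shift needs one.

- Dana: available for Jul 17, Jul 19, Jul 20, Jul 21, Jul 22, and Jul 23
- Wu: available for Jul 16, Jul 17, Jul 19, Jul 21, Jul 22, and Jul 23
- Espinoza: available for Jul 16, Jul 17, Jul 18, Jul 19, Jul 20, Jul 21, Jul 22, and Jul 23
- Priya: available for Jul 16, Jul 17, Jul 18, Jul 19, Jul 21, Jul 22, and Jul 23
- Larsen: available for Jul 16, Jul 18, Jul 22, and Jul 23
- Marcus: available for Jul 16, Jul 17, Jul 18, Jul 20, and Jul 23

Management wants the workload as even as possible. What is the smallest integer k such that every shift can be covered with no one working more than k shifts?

With 6 pickers and 12 worker-slots to fill, someone must work at least ⌈12/6⌉ = 2 shifts, so k ≥ 2.
k = 2 works: Jul 16→Larsen+Marcus, Jul 17→Wu, Jul 18→Priya+Larsen, Jul 19→Dana, Jul 20→Dana+Espinoza, Jul 21→Espinoza+Priya, Jul 22→Wu, Jul 23→Marcus.
Loads: Dana 2, Wu 2, Espinoza 2, Priya 2, Larsen 2, Marcus 2 — all ≤ 2.

2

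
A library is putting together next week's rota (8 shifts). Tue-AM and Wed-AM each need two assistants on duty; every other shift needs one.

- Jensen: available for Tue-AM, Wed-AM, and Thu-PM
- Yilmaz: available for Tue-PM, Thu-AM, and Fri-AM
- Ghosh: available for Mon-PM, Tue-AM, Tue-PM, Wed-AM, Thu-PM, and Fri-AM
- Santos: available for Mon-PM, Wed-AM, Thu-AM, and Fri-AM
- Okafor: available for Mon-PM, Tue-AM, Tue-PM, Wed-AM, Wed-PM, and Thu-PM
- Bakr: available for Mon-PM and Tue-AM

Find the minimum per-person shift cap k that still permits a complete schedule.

2

With 6 assistants and 10 worker-slots to fill, someone must work at least ⌈10/6⌉ = 2 shifts, so k ≥ 2.
k = 2 works: Mon-PM→Ghosh, Tue-AM→Jensen+Bakr, Tue-PM→Yilmaz, Wed-AM→Santos+Okafor, Wed-PM→Okafor, Thu-AM→Yilmaz, Thu-PM→Jensen, Fri-AM→Ghosh.
Loads: Jensen 2, Yilmaz 2, Ghosh 2, Santos 1, Okafor 2, Bakr 1 — all ≤ 2.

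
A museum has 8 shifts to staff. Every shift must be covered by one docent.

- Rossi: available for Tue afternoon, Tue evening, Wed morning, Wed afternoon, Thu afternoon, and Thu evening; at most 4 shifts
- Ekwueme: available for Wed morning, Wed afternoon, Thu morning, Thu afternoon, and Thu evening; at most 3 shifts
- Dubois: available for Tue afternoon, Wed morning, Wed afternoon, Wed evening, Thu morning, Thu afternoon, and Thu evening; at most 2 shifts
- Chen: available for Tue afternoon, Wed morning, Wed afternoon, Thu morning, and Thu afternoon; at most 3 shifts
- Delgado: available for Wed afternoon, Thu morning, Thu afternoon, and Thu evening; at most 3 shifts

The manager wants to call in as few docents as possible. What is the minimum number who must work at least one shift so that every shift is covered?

8 slots to fill and no one can take more than 4, so at least ⌈8/4⌉ = 2 docents are needed.
Any 2 docents together have capacity at most 4+3 = 7 < 8 slots, so 2 can never suffice.
Rossi, Ekwueme, and Dubois alone can cover everything: Tue afternoon→Rossi, Tue evening→Rossi, Wed morning→Rossi, Wed afternoon→Rossi, Wed evening→Dubois, Thu morning→Ekwueme, Thu afternoon→Ekwueme, Thu evening→Ekwueme.

3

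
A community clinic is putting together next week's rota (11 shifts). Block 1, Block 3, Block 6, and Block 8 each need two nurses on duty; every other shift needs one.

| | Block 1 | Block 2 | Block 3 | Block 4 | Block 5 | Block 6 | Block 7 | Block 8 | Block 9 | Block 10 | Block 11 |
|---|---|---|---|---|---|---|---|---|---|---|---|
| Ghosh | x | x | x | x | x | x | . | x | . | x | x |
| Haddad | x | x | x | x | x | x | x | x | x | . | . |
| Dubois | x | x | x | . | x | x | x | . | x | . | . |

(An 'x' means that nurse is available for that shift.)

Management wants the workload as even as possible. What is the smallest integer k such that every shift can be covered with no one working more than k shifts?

With 3 nurses and 15 worker-slots to fill, someone must work at least ⌈15/3⌉ = 5 shifts, so k ≥ 5.
k = 5 works: Block 1→Ghosh+Dubois, Block 2→Dubois, Block 3→Haddad+Dubois, Block 4→Ghosh, Block 5→Dubois, Block 6→Haddad+Dubois, Block 7→Haddad, Block 8→Ghosh+Haddad, Block 9→Haddad, Block 10→Ghosh, Block 11→Ghosh.
Loads: Ghosh 5, Haddad 5, Dubois 5 — all ≤ 5.

5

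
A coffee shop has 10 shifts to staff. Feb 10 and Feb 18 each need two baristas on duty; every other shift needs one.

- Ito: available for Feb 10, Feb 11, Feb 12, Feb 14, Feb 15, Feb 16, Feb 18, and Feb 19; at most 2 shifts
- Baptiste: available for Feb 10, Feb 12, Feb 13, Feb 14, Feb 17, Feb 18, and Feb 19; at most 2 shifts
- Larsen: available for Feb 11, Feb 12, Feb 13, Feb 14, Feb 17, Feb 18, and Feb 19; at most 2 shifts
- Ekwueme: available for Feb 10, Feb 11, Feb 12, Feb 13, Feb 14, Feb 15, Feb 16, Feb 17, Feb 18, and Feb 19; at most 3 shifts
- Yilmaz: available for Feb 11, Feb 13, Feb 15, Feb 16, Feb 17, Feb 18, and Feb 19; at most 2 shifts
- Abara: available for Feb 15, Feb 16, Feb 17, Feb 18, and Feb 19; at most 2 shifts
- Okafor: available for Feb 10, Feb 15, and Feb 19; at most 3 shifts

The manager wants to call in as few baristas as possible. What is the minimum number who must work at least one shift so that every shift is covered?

5

12 slots to fill and no one can take more than 3, so at least ⌈12/3⌉ = 4 baristas are needed.
Any 4 baristas together have capacity at most 3+3+2+2 = 10 < 12 slots, so 4 can never suffice.
Ito, Baptiste, Larsen, Ekwueme, and Okafor alone can cover everything: Feb 10→Ekwueme+Okafor, Feb 11→Ito, Feb 12→Larsen, Feb 13→Baptiste, Feb 14→Ekwueme, Feb 15→Okafor, Feb 16→Ito, Feb 17→Baptiste, Feb 18→Larsen+Ekwueme, Feb 19→Okafor.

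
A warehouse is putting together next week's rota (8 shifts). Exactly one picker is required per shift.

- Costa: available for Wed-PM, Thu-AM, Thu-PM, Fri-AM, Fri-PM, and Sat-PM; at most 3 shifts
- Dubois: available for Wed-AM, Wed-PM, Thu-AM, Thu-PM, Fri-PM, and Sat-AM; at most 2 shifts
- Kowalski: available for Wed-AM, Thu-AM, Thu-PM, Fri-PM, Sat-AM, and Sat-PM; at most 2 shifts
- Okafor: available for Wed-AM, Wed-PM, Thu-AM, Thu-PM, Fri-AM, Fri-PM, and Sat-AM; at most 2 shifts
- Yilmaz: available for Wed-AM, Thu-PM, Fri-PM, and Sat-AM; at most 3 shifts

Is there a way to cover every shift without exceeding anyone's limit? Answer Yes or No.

One valid schedule: Wed-AM→Dubois, Wed-PM→Costa, Thu-AM→Dubois, Thu-PM→Kowalski, Fri-AM→Costa, Fri-PM→Okafor, Sat-AM→Kowalski, Sat-PM→Costa.
Loads: Costa 3/3, Dubois 2/2, Kowalski 2/2, Okafor 1/2, Yilmaz 0/3 — all within limits.

Yes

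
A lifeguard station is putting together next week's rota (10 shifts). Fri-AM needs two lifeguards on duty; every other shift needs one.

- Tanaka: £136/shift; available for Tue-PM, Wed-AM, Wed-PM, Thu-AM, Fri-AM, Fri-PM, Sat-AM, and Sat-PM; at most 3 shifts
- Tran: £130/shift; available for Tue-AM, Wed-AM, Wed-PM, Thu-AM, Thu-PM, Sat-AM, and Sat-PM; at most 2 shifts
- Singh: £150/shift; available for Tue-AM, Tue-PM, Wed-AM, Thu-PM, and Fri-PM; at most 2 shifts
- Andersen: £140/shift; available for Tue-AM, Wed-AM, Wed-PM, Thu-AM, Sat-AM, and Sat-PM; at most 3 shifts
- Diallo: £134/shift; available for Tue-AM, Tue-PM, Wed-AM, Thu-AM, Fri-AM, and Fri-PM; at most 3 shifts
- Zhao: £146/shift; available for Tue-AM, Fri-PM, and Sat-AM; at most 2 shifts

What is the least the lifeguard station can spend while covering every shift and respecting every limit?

Fri-AM can only be covered by Tanaka and Diallo, so that assignment is forced.
Picking the cheapest available lifeguard for each shift independently would cost £1448, but that ignores the shift limits.
An optimal schedule: Tue-AM→Andersen, Tue-PM→Diallo, Wed-AM→Andersen, Wed-PM→Tran, Thu-AM→Diallo, Thu-PM→Tran, Fri-AM→Diallo+Tanaka, Fri-PM→Tanaka, Sat-AM→Andersen, Sat-PM→Tanaka.
Total: 140 + 134 + 140 + 130 + 134 + 130 + 134 + 136 + 136 + 140 + 136 = £1490.

£1490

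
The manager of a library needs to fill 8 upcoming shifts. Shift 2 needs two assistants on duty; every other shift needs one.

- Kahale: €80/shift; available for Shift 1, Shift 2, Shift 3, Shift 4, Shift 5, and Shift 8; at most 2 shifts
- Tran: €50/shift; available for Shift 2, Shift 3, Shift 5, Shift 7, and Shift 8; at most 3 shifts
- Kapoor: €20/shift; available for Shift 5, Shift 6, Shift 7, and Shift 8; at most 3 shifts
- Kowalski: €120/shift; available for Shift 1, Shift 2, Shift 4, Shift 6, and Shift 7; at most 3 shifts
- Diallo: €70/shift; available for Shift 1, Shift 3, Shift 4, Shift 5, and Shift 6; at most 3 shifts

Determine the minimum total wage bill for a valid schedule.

€430

Picking the cheapest available assistant for each shift independently would cost €400, but that ignores the shift limits.
An optimal schedule: Shift 1→Diallo, Shift 2→Tran+Kahale, Shift 3→Tran, Shift 4→Diallo, Shift 5→Tran, Shift 6→Kapoor, Shift 7→Kapoor, Shift 8→Kapoor.
Total: 70 + 50 + 80 + 50 + 70 + 50 + 20 + 20 + 20 = €430.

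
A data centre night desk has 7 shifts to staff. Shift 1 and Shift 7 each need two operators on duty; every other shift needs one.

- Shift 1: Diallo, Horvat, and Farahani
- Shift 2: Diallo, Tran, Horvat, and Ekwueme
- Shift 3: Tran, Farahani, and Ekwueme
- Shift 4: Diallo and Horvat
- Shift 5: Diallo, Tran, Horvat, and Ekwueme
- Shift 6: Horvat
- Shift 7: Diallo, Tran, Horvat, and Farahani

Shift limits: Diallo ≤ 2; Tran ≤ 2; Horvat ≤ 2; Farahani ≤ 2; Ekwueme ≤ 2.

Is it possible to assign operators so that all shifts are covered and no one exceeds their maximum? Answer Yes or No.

Yes

Shift 6 can only be covered by Horvat, so that assignment is forced.
One valid schedule: Shift 1→Diallo+Horvat, Shift 2→Ekwueme, Shift 3→Tran, Shift 4→Diallo, Shift 5→Ekwueme, Shift 6→Horvat, Shift 7→Tran+Farahani.
Loads: Diallo 2/2, Tran 2/2, Horvat 2/2, Farahani 1/2, Ekwueme 2/2 — all within limits.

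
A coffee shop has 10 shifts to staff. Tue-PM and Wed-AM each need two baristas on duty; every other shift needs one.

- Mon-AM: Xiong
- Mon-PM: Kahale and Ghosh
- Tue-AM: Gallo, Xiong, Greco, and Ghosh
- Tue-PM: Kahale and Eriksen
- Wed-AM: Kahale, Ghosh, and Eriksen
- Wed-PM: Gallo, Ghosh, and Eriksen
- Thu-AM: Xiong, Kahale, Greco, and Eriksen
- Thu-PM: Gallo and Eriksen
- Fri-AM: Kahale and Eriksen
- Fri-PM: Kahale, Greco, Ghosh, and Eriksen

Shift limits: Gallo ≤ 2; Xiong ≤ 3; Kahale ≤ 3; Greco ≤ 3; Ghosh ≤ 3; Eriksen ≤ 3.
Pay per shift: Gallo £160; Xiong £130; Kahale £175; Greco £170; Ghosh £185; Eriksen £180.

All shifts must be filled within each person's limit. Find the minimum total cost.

Mon-AM can only be covered by Xiong, so that assignment is forced.
Tue-PM can only be covered by Kahale and Eriksen, so that assignment is forced.
Picking the cheapest available barista for each shift independently would cost £1940, but that ignores the shift limits.
An optimal schedule: Mon-AM→Xiong, Mon-PM→Kahale, Tue-AM→Xiong, Tue-PM→Kahale+Eriksen, Wed-AM→Kahale+Eriksen, Wed-PM→Gallo, Thu-AM→Xiong, Thu-PM→Gallo, Fri-AM→Eriksen, Fri-PM→Greco.
Total: 130 + 175 + 130 + 175 + 180 + 175 + 180 + 160 + 130 + 160 + 180 + 170 = £1945.

£1945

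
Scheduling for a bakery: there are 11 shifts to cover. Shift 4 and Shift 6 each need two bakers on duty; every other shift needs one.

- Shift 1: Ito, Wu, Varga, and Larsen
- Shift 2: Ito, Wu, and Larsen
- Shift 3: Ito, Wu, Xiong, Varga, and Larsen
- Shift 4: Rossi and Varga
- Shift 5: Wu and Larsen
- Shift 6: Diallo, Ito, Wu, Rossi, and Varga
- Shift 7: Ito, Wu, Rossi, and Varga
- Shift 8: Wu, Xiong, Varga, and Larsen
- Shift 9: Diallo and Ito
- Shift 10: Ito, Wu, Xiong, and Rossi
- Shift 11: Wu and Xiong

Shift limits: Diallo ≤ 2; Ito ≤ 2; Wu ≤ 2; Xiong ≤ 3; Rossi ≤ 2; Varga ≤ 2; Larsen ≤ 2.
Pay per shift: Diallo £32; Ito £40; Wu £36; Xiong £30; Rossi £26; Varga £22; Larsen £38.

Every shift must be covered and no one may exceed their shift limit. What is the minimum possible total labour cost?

£398

Shift 4 can only be covered by Rossi and Varga, so that assignment is forced.
Picking the cheapest available baker for each shift independently would cost £344, but that ignores the shift limits.
An optimal schedule: Shift 1→Larsen, Shift 2→Wu, Shift 3→Larsen, Shift 4→Varga+Rossi, Shift 5→Wu, Shift 6→Rossi+Diallo, Shift 7→Varga, Shift 8→Xiong, Shift 9→Diallo, Shift 10→Xiong, Shift 11→Xiong.
Total: 38 + 36 + 38 + 22 + 26 + 36 + 26 + 32 + 22 + 30 + 32 + 30 + 30 = £398.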